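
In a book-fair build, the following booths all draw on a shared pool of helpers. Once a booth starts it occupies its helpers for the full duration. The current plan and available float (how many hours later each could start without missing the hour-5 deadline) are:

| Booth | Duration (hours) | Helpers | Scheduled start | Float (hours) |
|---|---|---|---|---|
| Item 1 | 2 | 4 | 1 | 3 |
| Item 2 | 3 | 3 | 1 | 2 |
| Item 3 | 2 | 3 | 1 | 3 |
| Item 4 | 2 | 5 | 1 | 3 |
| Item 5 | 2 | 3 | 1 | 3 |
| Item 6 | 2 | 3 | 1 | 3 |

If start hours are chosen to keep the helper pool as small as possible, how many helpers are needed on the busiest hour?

11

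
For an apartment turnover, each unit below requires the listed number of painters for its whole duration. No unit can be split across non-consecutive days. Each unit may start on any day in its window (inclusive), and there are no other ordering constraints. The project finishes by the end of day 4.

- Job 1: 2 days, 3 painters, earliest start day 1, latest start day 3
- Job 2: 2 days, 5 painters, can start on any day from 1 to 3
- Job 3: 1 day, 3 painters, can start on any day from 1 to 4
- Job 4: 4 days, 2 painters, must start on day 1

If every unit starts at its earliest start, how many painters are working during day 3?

2

At early start, day 3 has: Job 4.
Demand: 2 = 2.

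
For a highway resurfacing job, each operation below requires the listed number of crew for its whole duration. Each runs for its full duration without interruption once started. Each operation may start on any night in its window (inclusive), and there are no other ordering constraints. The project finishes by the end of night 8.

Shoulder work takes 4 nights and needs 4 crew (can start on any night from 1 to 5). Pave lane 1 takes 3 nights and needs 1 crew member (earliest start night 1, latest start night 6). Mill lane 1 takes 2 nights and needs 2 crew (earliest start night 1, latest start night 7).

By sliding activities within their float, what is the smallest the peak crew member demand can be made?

Early-start (Shoulder work@1, Pave lane 1@1, Mill lane 1@1) gives peak 7: n1:7  n2:7  n3:5  n4:4  n5:0  n6:0  n7:0  n8:0.
Shift Pave lane 1→5, Mill lane 1→5.
Schedule Shoulder work@1, Pave lane 1@5, Mill lane 1@5: n1:4  n2:4  n3:4  n4:4  n5:3  n6:3  n7:1  n8:0 — peak 4.

4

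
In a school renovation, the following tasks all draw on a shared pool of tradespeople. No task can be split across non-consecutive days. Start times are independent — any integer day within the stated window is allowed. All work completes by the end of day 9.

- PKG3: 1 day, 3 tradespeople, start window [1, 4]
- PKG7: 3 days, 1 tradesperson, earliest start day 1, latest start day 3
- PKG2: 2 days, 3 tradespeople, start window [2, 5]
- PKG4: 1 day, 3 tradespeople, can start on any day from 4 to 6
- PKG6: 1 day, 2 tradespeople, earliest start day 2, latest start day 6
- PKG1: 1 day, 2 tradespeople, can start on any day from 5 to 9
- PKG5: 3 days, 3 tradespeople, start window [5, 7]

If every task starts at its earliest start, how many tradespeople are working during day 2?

At early start, day 2 has: PKG7, PKG2, PKG6.
Demand: 1 + 3 + 2 = 6.

6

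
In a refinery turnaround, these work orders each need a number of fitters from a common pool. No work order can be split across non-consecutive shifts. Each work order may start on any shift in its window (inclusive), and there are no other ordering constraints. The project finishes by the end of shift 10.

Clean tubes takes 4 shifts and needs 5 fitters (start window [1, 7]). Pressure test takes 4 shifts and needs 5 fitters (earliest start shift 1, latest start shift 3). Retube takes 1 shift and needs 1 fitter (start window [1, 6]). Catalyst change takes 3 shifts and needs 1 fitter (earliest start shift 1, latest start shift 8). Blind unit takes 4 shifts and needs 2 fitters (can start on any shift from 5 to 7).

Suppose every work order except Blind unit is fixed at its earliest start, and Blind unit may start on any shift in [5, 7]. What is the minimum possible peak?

12

Blind unit@5: s1:12  s2:11  s3:11  s4:10  s5:2  s6:2  s7:2  s8:2  s9:0  s10:0 → peak 12
Blind unit@6: s1:12  s2:11  s3:11  s4:10  s5:0  s6:2  s7:2  s8:2  s9:2  s10:0 → peak 12
Blind unit@7: s1:12  s2:11  s3:11  s4:10  s5:0  s6:0  s7:2  s8:2  s9:2  s10:2 → peak 12
Best is Blind unit@5, peak 12.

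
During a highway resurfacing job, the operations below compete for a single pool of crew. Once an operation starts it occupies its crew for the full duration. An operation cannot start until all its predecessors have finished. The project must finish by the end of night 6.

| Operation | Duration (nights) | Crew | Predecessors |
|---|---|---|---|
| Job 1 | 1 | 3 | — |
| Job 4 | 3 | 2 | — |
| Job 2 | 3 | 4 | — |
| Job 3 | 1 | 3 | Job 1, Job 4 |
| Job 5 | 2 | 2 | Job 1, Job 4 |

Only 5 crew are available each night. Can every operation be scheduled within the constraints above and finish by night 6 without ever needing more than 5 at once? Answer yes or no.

The minimum achievable peak is 6; 5 < 6, so no feasible schedule stays within the cap.

no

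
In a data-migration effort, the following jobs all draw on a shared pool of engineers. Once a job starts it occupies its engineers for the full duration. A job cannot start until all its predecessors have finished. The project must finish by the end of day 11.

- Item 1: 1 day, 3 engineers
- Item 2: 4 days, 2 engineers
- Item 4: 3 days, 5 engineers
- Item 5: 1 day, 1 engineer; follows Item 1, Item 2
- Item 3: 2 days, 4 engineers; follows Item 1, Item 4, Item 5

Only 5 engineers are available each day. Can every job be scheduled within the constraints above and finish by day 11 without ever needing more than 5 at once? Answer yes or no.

yes

Schedule Item 1@1, Item 2@1, Item 4@5, Item 5@8, Item 3@9: d1:5  d2:2  d3:2  d4:2  d5:5  d6:5  d7:5  d8:1  d9:4  d10:4  d11:0 — peak 5 ≤ 5.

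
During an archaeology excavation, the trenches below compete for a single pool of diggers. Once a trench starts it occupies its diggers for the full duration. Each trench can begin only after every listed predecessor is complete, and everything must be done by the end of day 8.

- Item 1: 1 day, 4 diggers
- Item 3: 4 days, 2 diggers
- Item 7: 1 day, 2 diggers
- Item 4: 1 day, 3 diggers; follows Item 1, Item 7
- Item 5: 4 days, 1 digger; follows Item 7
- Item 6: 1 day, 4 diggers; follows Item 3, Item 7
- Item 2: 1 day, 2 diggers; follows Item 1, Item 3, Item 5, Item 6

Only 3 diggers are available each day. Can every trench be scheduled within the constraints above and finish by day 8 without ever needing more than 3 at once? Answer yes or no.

Total digger-days = 27; over 8 days the average is 27/8 > 3, so some day must exceed 3.

no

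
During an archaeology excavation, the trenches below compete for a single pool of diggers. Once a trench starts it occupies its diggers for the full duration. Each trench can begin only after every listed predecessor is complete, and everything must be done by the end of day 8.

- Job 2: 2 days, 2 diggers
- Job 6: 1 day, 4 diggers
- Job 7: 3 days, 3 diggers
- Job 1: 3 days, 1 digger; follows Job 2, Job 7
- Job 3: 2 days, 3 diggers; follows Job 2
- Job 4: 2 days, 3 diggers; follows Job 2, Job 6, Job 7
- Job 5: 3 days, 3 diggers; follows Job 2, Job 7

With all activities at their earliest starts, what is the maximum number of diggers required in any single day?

Early-start schedule: Job 2@1, Job 6@1, Job 7@1, Job 1@4, Job 3@3, Job 4@4, Job 5@4.
Load per day: day 1: 9, day 2: 5, day 3: 6, day 4: 10, day 5: 7, day 6: 4, day 7: 0, day 8: 0.
Peak is 10.

10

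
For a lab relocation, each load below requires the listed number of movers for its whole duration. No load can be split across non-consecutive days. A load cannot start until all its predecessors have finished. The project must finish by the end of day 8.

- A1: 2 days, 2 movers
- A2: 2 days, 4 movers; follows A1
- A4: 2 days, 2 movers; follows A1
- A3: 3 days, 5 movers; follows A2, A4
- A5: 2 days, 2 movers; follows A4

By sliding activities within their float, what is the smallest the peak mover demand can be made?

Schedule A1@1, A2@3, A4@3, A3@5, A5@5: d1:2  d2:2  d3:6  d4:6  d5:7  d6:7  d7:5  d8:0 — peak 7.
No arrangement of the 15 feasible schedules does better.

7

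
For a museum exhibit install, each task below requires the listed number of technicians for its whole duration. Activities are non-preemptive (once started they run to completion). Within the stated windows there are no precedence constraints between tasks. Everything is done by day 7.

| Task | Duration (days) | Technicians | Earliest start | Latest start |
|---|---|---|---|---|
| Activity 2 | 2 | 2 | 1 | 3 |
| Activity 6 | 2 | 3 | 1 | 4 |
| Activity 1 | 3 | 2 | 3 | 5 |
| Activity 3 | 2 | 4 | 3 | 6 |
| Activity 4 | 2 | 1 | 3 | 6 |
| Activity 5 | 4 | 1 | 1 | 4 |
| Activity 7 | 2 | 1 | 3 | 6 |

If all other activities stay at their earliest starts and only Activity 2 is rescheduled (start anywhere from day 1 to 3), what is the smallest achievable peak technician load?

9

Activity 2@1: d1:6  d2:6  d3:9  d4:9  d5:2  d6:0  d7:0 → peak 9
Activity 2@2: d1:4  d2:6  d3:11  d4:9  d5:2  d6:0  d7:0 → peak 11
Activity 2@3: d1:4  d2:4  d3:11  d4:11  d5:2  d6:0  d7:0 → peak 11
Best is Activity 2@1, peak 9.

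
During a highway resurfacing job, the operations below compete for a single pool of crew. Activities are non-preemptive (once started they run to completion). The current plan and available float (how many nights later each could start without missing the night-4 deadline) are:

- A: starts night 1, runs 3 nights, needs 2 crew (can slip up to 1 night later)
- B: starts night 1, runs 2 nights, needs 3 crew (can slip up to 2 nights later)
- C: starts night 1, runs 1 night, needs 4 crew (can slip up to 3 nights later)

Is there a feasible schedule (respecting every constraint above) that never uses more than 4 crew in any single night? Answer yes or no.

The minimum achievable peak is 5; 4 < 5, so no feasible schedule stays within the cap.

no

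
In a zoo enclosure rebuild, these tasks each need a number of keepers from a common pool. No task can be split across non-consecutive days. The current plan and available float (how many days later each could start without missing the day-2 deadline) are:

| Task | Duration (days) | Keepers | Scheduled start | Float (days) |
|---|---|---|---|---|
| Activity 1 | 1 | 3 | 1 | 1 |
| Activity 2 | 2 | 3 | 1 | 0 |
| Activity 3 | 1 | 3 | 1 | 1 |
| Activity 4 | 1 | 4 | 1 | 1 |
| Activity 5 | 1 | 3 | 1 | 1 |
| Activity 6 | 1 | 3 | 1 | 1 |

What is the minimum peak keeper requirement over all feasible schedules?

Early-start (Activity 1@1, Activity 2@1, Activity 3@1, Activity 4@1, Activity 5@1, Activity 6@1) gives peak 19: d1:19  d2:3.
Shift Activity 4→2, Activity 6→2.
Schedule Activity 1@1, Activity 2@1, Activity 3@1, Activity 4@2, Activity 5@1, Activity 6@2: d1:12  d2:10 — peak 12.

12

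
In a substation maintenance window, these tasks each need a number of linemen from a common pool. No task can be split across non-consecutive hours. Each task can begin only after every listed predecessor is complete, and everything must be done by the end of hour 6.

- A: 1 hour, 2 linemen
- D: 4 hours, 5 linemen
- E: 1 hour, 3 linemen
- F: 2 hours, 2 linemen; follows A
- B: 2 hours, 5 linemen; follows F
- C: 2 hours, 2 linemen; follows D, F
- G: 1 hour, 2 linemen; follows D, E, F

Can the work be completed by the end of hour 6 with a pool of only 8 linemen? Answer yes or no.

no

The minimum achievable peak is 9; 8 < 9, so no feasible schedule stays within the cap.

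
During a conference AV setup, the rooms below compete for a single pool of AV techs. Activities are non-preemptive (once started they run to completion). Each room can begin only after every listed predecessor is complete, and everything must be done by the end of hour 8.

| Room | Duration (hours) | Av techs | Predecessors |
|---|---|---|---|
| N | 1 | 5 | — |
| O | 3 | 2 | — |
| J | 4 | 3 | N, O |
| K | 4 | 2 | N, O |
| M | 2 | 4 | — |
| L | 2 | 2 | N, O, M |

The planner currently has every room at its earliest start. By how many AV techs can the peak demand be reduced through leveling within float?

Early-start peak: h1:11  h2:6  h3:2  h4:7  h5:7  h6:5  h7:5  h8:0 ⇒ 11.
Leveled (N@1, O@1, J@4, K@4, M@2, L@4): h1:7  h2:6  h3:6  h4:7  h5:7  h6:5  h7:5  h8:0 ⇒ 7.
Reduction 11 − 7 = 4.

4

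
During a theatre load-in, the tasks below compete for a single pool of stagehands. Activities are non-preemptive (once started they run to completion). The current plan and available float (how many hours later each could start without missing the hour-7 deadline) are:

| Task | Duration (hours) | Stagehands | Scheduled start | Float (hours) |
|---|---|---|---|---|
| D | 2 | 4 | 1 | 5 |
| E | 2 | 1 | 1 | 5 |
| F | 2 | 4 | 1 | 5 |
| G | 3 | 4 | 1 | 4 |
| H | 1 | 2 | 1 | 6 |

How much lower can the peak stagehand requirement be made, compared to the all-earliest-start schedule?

Early-start peak: h1:15  h2:13  h3:4  h4:0  h5:0  h6:0  h7:0 ⇒ 15.
Leveled (D@1, E@1, F@3, G@5, H@3): h1:5  h2:5  h3:6  h4:4  h5:4  h6:4  h7:4 ⇒ 6.
Reduction 15 − 6 = 9.

9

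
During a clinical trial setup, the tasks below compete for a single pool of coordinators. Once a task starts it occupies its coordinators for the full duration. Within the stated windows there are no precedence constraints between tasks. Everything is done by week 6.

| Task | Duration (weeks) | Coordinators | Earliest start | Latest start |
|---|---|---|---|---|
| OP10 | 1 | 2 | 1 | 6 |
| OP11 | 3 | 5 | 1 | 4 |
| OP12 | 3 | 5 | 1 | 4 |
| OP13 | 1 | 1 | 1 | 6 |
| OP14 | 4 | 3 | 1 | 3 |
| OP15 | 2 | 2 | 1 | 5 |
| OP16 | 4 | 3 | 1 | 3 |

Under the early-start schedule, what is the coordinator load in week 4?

At early start, week 4 has: OP14, OP16.
Demand: 3 + 3 = 6.

6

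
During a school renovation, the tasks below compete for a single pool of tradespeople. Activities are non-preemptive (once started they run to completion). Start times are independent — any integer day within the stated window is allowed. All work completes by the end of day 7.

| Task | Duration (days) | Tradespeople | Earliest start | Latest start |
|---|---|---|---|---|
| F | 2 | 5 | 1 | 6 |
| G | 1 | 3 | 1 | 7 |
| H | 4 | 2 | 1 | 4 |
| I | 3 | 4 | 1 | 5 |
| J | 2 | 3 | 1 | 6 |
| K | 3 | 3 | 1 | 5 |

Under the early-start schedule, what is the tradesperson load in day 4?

At early start, day 4 has: H.
Demand: 2 = 2.

2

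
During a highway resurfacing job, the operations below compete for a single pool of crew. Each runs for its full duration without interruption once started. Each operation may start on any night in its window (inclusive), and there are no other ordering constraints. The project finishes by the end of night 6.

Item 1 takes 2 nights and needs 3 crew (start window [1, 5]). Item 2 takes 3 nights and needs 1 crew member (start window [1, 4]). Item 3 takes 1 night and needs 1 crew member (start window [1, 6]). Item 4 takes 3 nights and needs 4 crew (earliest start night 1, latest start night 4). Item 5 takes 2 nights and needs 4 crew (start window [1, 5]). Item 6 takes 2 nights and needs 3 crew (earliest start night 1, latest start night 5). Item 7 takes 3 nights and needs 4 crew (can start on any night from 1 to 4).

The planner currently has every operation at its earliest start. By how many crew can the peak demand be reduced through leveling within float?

12

Early-start peak: n1:20  n2:19  n3:9  n4:0  n5:0  n6:0 ⇒ 20.
Leveled (Item 1@1, Item 2@1, Item 3@4, Item 4@1, Item 5@5, Item 6@3, Item 7@4): n1:8  n2:8  n3:8  n4:8  n5:8  n6:8 ⇒ 8.
Reduction 20 − 8 = 12.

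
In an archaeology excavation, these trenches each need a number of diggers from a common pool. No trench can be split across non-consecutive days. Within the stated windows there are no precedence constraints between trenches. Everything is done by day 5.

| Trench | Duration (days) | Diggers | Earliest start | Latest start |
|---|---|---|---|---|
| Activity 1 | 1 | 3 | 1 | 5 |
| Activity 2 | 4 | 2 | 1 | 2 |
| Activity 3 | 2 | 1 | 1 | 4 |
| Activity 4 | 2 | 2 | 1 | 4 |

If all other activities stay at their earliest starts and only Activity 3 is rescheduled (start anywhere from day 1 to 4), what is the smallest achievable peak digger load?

Activity 3@1: d1:8  d2:5  d3:2  d4:2  d5:0 → peak 8
Activity 3@2: d1:7  d2:5  d3:3  d4:2  d5:0 → peak 7
Activity 3@3: d1:7  d2:4  d3:3  d4:3  d5:0 → peak 7
Activity 3@4: d1:7  d2:4  d3:2  d4:3  d5:1 → peak 7
Best is Activity 3@2, peak 7.

7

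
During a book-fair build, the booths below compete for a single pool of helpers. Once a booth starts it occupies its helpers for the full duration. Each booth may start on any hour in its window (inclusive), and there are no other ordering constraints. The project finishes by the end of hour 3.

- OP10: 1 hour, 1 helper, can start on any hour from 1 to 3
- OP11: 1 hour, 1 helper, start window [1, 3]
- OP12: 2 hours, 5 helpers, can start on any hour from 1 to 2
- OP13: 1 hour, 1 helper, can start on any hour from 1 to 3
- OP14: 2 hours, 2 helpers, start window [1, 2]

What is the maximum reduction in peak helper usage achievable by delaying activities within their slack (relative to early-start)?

3

Early-start peak: h1:10  h2:7  h3:0 ⇒ 10.
Leveled (OP10@1, OP11@1, OP12@1, OP13@3, OP14@2): h1:7  h2:7  h3:3 ⇒ 7.
Reduction 10 − 7 = 3.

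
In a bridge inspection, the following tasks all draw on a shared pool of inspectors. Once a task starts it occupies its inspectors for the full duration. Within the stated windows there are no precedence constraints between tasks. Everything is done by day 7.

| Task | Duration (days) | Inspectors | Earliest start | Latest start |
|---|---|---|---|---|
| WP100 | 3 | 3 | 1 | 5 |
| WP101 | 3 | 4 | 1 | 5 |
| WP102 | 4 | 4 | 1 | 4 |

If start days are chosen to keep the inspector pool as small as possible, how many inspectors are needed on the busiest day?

Early-start (WP100@1, WP101@1, WP102@1) gives peak 11: d1:11  d2:11  d3:11  d4:4  d5:0  d6:0  d7:0.
Shift WP102→4.
Schedule WP100@1, WP101@1, WP102@4: d1:7  d2:7  d3:7  d4:4  d5:4  d6:4  d7:4 — peak 7.

7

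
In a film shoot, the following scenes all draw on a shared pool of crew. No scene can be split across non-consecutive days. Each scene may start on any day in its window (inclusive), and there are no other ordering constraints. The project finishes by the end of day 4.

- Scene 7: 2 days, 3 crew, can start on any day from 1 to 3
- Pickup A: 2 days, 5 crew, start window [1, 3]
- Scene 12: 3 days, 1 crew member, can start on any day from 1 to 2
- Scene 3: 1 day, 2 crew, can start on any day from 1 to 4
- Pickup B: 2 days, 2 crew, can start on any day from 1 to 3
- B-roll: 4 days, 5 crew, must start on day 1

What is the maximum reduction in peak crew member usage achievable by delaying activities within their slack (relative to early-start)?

Early-start peak: d1:18  d2:16  d3:6  d4:5 ⇒ 18.
Leveled (Scene 7@1, Pickup A@3, Scene 12@1, Scene 3@4, Pickup B@1, B-roll@1): d1:11  d2:11  d3:11  d4:12 ⇒ 12.
Reduction 18 − 12 = 6.

6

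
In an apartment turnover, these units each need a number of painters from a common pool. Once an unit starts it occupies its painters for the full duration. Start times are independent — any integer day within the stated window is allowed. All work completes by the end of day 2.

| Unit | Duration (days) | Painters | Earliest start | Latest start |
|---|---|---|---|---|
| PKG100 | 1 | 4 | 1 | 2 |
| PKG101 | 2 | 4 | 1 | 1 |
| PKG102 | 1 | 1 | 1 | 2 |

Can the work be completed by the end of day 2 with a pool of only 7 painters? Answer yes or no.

The minimum achievable peak is 8; 7 < 8, so no feasible schedule stays within the cap.

no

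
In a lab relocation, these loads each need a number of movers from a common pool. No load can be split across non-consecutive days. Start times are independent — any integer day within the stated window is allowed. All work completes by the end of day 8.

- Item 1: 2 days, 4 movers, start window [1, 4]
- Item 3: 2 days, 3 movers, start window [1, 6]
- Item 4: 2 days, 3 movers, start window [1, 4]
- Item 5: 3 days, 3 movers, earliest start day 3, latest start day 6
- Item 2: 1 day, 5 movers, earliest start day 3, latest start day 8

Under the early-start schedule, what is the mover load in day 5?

At early start, day 5 has: Item 5.
Demand: 3 = 3.

3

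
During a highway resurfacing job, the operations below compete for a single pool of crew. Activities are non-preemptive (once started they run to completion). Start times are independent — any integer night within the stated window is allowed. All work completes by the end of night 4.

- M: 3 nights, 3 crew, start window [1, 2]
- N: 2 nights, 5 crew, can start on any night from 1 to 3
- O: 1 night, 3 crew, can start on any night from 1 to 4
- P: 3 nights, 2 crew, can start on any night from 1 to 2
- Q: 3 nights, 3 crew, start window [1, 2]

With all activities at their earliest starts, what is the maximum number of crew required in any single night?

16

Early-start schedule: M@1, N@1, O@1, P@1, Q@1.
Load per night: night 1: 16, night 2: 13, night 3: 8, night 4: 0.
Peak is 16.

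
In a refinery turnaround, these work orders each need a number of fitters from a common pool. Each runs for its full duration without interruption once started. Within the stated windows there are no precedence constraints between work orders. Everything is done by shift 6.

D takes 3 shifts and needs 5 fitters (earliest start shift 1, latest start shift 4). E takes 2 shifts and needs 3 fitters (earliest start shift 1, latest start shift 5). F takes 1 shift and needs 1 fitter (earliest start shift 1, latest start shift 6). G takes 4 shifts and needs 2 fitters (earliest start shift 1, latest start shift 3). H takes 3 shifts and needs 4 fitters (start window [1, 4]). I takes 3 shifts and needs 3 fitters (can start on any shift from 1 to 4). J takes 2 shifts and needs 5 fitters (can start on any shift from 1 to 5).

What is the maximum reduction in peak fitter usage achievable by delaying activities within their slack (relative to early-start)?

12

Early-start peak: s1:23  s2:22  s3:14  s4:2  s5:0  s6:0 ⇒ 23.
Leveled (D@1, E@1, F@1, G@3, H@4, I@2, J@5): s1:9  s2:11  s3:10  s4:9  s5:11  s6:11 ⇒ 11.
Reduction 23 − 11 = 12.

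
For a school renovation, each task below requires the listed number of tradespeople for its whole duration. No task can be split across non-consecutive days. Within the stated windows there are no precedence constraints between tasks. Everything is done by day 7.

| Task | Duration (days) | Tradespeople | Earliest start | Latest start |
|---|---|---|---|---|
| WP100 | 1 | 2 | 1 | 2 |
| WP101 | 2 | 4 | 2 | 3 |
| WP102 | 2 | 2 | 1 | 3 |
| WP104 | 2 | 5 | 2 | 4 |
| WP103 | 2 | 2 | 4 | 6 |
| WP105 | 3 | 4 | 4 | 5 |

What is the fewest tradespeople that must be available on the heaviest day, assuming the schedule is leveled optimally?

9

Early-start (WP100@1, WP101@2, WP102@1, WP104@2, WP103@4, WP105@4) gives peak 11: d1:4  d2:11  d3:9  d4:6  d5:6  d6:4  d7:0.
Shift WP104→3, WP105→5.
Schedule WP100@1, WP101@2, WP102@1, WP104@3, WP103@4, WP105@5: d1:4  d2:6  d3:9  d4:7  d5:6  d6:4  d7:4 — peak 9.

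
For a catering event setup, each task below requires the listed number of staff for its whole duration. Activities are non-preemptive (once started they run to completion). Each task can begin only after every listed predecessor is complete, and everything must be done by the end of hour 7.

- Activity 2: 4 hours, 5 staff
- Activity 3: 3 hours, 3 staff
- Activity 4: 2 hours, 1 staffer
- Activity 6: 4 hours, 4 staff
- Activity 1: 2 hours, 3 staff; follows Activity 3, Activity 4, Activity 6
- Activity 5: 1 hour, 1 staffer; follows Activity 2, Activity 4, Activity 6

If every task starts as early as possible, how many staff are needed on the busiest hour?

13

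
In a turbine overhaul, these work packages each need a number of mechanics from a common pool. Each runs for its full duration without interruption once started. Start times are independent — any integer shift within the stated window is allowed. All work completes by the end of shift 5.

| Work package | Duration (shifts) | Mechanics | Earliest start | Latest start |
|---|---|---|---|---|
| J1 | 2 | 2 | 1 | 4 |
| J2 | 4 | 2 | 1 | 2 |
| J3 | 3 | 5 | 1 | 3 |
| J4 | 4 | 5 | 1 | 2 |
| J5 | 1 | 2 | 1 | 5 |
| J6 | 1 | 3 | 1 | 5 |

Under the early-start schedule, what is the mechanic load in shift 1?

At early start, shift 1 has: J1, J2, J3, J4, J5, J6.
Demand: 2 + 2 + 5 + 5 + 2 + 3 = 19.

19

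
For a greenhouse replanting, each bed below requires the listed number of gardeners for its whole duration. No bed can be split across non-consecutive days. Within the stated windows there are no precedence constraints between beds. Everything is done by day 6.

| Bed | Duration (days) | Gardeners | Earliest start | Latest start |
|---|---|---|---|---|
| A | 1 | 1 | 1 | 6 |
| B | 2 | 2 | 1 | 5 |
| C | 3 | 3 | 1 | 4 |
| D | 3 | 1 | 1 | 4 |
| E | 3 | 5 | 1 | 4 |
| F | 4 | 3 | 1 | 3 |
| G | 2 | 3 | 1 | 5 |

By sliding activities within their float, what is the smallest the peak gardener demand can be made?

9

Early-start (A@1, B@1, C@1, D@1, E@1, F@1, G@1) gives peak 18: d1:18  d2:17  d3:12  d4:3  d5:0  d6:0.
Shift D→2, E→4, G→5.
Schedule A@1, B@1, C@1, D@2, E@4, F@1, G@5: d1:9  d2:9  d3:7  d4:9  d5:8  d6:8 — peak 9.
Total gardener-days = 50 over 6 days ⇒ peak ≥ ⌈50/6⌉ = 9, so 9 is optimal.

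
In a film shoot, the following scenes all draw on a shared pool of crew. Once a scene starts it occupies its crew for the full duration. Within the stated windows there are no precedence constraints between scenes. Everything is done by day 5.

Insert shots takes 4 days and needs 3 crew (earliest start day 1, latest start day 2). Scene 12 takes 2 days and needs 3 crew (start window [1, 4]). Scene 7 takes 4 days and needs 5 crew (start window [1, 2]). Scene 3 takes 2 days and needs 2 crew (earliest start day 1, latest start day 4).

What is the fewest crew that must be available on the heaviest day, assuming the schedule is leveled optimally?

Early-start (Insert shots@1, Scene 12@1, Scene 7@1, Scene 3@1) gives peak 13: d1:13  d2:13  d3:8  d4:8  d5:0.
Shift Scene 3→3.
Schedule Insert shots@1, Scene 12@1, Scene 7@1, Scene 3@3: d1:11  d2:11  d3:10  d4:10  d5:0 — peak 11.

11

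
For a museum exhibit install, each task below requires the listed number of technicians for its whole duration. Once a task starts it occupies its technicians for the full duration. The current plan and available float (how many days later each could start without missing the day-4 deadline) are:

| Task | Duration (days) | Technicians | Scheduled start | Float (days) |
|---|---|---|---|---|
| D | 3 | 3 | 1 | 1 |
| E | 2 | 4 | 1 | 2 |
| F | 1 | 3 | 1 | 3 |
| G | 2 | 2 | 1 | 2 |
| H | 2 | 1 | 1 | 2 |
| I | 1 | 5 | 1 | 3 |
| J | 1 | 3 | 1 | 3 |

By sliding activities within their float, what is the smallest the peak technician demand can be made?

Early-start (D@1, E@1, F@1, G@1, H@1, I@1, J@1) gives peak 21: d1:21  d2:10  d3:3  d4:0.
Shift F→3, H→3, I→4, J→4.
Schedule D@1, E@1, F@3, G@1, H@3, I@4, J@4: d1:9  d2:9  d3:7  d4:9 — peak 9.
Total technician-days = 34 over 4 days ⇒ peak ≥ ⌈34/4⌉ = 9, so 9 is optimal.

9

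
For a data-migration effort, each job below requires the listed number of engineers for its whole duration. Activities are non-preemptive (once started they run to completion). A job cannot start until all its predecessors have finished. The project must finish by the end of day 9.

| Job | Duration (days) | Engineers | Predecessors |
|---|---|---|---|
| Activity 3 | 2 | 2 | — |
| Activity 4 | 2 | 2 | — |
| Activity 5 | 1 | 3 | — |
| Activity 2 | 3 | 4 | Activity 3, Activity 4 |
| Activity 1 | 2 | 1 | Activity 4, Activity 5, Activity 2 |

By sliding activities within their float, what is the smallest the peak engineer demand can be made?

Early-start (Activity 3@1, Activity 4@1, Activity 5@1, Activity 2@3, Activity 1@6) gives peak 7: d1:7  d2:4  d3:4  d4:4  d5:4  d6:1  d7:1  d8:0  d9:0.
Shift Activity 5→3, Activity 2→4, Activity 1→7.
Schedule Activity 3@1, Activity 4@1, Activity 5@3, Activity 2@4, Activity 1@7: d1:4  d2:4  d3:3  d4:4  d5:4  d6:4  d7:1  d8:1  d9:0 — peak 4.

4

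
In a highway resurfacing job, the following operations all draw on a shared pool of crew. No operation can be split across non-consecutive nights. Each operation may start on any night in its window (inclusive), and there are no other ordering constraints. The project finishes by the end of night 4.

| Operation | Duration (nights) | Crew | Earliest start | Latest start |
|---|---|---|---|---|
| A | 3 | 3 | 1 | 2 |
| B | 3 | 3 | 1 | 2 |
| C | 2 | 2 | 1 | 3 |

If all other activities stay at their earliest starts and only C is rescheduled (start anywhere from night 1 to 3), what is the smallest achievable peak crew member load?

8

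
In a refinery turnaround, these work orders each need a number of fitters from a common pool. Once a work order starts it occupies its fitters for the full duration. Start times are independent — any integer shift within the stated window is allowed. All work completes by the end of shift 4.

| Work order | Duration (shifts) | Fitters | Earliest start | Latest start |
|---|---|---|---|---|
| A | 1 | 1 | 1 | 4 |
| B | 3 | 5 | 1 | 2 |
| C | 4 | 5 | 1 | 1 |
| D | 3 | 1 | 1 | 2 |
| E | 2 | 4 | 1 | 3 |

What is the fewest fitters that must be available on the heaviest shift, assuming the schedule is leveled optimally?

Early-start (A@1, B@1, C@1, D@1, E@1) gives peak 16: s1:16  s2:15  s3:11  s4:5.
Shift E→2.
Schedule A@1, B@1, C@1, D@1, E@2: s1:12  s2:15  s3:15  s4:5 — peak 15.

15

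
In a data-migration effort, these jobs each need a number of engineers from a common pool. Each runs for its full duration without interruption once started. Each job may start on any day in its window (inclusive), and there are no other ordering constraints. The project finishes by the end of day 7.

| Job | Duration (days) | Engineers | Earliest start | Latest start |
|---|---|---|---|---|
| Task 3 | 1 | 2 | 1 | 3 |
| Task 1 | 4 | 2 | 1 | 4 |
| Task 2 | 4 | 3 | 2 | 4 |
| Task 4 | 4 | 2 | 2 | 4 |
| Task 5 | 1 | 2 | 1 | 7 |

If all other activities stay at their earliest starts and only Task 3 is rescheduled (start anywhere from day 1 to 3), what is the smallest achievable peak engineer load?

7

Task 3@1: d1:6  d2:7  d3:7  d4:7  d5:5  d6:0  d7:0 → peak 7
Task 3@2: d1:4  d2:9  d3:7  d4:7  d5:5  d6:0  d7:0 → peak 9
Task 3@3: d1:4  d2:7  d3:9  d4:7  d5:5  d6:0  d7:0 → peak 9
Best is Task 3@1, peak 7.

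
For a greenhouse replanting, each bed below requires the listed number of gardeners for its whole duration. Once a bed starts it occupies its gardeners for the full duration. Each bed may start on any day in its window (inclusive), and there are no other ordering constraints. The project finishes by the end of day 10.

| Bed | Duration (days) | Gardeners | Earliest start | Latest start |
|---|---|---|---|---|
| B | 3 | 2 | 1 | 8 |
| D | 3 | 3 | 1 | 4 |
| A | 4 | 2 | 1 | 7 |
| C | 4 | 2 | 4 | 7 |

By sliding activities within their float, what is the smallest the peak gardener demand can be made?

Early-start (B@1, D@1, A@1, C@4) gives peak 7: d1:7  d2:7  d3:7  d4:4  d5:2  d6:2  d7:2  d8:0  d9:0  d10:0.
Shift D→4, A→7, C→7.
Schedule B@1, D@4, A@7, C@7: d1:2  d2:2  d3:2  d4:3  d5:3  d6:3  d7:4  d8:4  d9:4  d10:4 — peak 4.
Total gardener-days = 31 over 10 days ⇒ peak ≥ ⌈31/10⌉ = 4, so 4 is optimal.

4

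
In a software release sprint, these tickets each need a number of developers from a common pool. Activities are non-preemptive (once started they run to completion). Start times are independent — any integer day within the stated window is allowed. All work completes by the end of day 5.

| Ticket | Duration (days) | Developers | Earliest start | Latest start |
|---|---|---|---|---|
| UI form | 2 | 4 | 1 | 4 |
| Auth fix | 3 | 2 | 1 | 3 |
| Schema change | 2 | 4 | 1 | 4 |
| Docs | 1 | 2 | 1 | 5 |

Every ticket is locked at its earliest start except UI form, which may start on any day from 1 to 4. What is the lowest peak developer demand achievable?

UI form@1: d1:12  d2:10  d3:2  d4:0  d5:0 → peak 12
UI form@2: d1:8  d2:10  d3:6  d4:0  d5:0 → peak 10
UI form@3: d1:8  d2:6  d3:6  d4:4  d5:0 → peak 8
UI form@4: d1:8  d2:6  d3:2  d4:4  d5:4 → peak 8
Best is UI form@3, peak 8.

8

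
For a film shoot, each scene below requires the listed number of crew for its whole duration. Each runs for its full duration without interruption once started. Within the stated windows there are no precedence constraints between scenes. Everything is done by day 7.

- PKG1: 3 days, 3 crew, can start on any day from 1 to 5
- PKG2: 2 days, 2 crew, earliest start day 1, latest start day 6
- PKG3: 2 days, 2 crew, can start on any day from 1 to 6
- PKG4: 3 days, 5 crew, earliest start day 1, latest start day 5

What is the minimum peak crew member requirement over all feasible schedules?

5

Early-start (PKG1@1, PKG2@1, PKG3@1, PKG4@1) gives peak 12: d1:12  d2:12  d3:8  d4:0  d5:0  d6:0  d7:0.
Shift PKG3→3, PKG4→5.
Schedule PKG1@1, PKG2@1, PKG3@3, PKG4@5: d1:5  d2:5  d3:5  d4:2  d5:5  d6:5  d7:5 — peak 5.
Total crew member-days = 32 over 7 days ⇒ peak ≥ ⌈32/7⌉ = 5, so 5 is optimal.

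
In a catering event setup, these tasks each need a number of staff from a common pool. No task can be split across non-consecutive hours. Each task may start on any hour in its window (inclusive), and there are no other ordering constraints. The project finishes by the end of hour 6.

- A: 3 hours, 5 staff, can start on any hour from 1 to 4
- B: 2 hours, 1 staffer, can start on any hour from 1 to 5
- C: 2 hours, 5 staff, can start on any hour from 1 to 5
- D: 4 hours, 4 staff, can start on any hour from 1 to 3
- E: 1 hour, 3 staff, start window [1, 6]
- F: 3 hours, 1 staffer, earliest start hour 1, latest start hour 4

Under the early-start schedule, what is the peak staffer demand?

Early-start schedule: A@1, B@1, C@1, D@1, E@1, F@1.
Load per hour: hour 1: 19, hour 2: 16, hour 3: 10, hour 4: 4, hour 5: 0, hour 6: 0.
Peak is 19.

19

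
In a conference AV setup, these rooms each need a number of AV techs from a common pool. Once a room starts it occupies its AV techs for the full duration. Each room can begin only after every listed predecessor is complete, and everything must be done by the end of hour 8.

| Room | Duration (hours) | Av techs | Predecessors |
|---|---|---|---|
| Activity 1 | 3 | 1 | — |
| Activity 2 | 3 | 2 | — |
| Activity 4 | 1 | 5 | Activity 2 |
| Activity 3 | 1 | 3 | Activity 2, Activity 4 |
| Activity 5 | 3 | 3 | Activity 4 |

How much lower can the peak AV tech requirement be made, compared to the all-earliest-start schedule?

1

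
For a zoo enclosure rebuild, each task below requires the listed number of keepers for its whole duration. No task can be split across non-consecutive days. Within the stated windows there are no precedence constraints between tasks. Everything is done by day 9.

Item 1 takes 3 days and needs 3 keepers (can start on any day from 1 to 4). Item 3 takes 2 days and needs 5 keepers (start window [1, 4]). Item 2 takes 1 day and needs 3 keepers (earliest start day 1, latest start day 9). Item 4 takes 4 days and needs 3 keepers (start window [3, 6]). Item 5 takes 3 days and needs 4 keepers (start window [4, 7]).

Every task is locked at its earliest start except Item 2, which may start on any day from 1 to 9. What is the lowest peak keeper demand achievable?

Item 2@1: d1:11  d2:8  d3:6  d4:7  d5:7  d6:7  d7:0  d8:0  d9:0 → peak 11
Item 2@2: d1:8  d2:11  d3:6  d4:7  d5:7  d6:7  d7:0  d8:0  d9:0 → peak 11
Item 2@3: d1:8  d2:8  d3:9  d4:7  d5:7  d6:7  d7:0  d8:0  d9:0 → peak 9
Item 2@4: d1:8  d2:8  d3:6  d4:10  d5:7  d6:7  d7:0  d8:0  d9:0 → peak 10
Item 2@5: d1:8  d2:8  d3:6  d4:7  d5:10  d6:7  d7:0  d8:0  d9:0 → peak 10
Item 2@6: d1:8  d2:8  d3:6  d4:7  d5:7  d6:10  d7:0  d8:0  d9:0 → peak 10
Item 2@7: d1:8  d2:8  d3:6  d4:7  d5:7  d6:7  d7:3  d8:0  d9:0 → peak 8
Item 2@8: d1:8  d2:8  d3:6  d4:7  d5:7  d6:7  d7:0  d8:3  d9:0 → peak 8
Item 2@9: d1:8  d2:8  d3:6  d4:7  d5:7  d6:7  d7:0  d8:0  d9:3 → peak 8
Best is Item 2@7, peak 8.

8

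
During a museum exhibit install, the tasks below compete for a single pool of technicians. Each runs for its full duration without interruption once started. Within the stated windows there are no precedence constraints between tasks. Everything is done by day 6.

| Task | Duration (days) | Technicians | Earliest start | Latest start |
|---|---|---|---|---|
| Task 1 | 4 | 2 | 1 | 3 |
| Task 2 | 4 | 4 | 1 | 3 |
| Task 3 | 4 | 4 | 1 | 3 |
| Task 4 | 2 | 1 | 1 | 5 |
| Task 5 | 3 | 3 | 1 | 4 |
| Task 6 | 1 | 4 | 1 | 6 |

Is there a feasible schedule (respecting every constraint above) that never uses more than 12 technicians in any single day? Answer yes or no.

The minimum achievable peak is 13; 12 < 13, so no feasible schedule stays within the cap.

no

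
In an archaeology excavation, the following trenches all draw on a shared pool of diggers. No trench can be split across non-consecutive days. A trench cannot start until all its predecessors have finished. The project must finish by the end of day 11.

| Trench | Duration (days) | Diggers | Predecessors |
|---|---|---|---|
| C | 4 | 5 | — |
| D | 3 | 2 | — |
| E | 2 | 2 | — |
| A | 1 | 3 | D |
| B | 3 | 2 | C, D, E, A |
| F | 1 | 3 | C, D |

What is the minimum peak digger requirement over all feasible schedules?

5

Early-start (C@1, D@1, E@1, A@4, B@5, F@5) gives peak 9: d1:9  d2:9  d3:7  d4:8  d5:5  d6:2  d7:2  d8:0  d9:0  d10:0  d11:0.
Shift D→5, E→5, A→8, B→9, F→9.
Schedule C@1, D@5, E@5, A@8, B@9, F@9: d1:5  d2:5  d3:5  d4:5  d5:4  d6:4  d7:2  d8:3  d9:5  d10:2  d11:2 — peak 5.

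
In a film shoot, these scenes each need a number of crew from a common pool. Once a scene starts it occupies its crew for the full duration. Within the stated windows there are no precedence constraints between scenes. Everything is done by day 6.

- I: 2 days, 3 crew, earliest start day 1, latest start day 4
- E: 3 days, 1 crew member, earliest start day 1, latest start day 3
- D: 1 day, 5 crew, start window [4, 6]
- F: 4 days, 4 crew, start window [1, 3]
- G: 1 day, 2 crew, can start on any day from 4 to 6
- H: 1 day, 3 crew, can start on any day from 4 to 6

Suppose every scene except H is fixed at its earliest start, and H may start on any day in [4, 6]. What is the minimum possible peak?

H@4: d1:8  d2:8  d3:5  d4:14  d5:0  d6:0 → peak 14
H@5: d1:8  d2:8  d3:5  d4:11  d5:3  d6:0 → peak 11
H@6: d1:8  d2:8  d3:5  d4:11  d5:0  d6:3 → peak 11
Best is H@5, peak 11.

11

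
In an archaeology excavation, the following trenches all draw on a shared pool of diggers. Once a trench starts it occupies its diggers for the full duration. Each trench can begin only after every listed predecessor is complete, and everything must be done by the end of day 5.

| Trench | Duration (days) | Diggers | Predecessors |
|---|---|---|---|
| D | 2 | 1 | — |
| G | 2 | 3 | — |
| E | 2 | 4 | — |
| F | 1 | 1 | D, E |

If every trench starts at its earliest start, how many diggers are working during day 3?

1

At early start, day 3 has: F.
Demand: 1 = 1.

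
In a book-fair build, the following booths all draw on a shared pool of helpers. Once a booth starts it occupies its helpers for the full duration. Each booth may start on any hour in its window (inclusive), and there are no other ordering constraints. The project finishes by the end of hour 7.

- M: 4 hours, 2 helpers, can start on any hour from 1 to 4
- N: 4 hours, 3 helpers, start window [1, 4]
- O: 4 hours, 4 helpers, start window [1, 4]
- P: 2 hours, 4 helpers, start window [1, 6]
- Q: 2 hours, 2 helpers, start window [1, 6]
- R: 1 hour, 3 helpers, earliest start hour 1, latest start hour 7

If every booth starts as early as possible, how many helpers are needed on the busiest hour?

Early-start schedule: M@1, N@1, O@1, P@1, Q@1, R@1.
Load per hour: hour 1: 18, hour 2: 15, hour 3: 9, hour 4: 9, hour 5: 0, hour 6: 0, hour 7: 0.
Peak is 18.

18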